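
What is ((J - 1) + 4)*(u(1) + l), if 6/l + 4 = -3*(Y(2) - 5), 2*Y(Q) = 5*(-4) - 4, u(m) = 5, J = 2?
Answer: 1205/47 ≈ 25.638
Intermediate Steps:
Y(Q) = -12 (Y(Q) = (5*(-4) - 4)/2 = (-20 - 4)/2 = (1/2)*(-24) = -12)
l = 6/47 (l = 6/(-4 - 3*(-12 - 5)) = 6/(-4 - 3*(-17)) = 6/(-4 + 51) = 6/47 ≈ 0.12766)
((J - 1) + 4)*(u(1) + l) = ((2 - 1) + 4)*(5 + 6/47) = (1 + 4)*(241/47) = 5*(241/47) = 1205/47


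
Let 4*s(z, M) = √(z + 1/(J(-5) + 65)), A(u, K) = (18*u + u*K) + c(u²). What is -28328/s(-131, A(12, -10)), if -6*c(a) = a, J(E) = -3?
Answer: 113312*I*√503502/8121 ≈ 9900.7*I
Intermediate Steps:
c(a) = -a/6
A(u, K) = 18*u - u²/6 + K*u (A(u, K) = (18*u + u*K) - u²/6 = (18*u + K*u) - u²/6 = 18*u - u²/6 + K*u)
s(z, M) = √(1/62 + z)/4 (s(z, M) = √(z + 1/(-3 + 65))/4 = √(z + 1/62)/4 = √(1/62 + z)/4)
-28328/s(-131, A(12, -10)) = -28328*248/√(62 + 3844*(-131)) = -28328*248/√(62 - 503564) = -28328*(-4*I*√503502/8121) = -(-113312)*I*√503502/8121 = 113312*I*√503502/8121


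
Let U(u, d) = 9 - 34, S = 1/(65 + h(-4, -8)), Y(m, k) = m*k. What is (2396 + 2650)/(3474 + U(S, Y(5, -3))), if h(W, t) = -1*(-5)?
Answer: 5046/3449 ≈ 1.4630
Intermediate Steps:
h(W, t) = 5
Y(m, k) = k*m
S = 1/70 (S = 1/(65 + 5) = 1/70 ≈ 0.014286)
U(u, d) = -25
(2396 + 2650)/(3474 + U(S, Y(5, -3))) = (2396 + 2650)/(3474 - 25) = 5046/3449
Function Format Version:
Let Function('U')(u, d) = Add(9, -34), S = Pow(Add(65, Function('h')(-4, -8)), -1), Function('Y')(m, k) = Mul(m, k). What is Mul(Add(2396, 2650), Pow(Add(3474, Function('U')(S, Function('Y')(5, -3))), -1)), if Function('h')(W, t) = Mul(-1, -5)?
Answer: Rational(5046, 3449) ≈ 1.4630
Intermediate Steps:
Function('h')(W, t) = 5
Function('Y')(m, k) = Mul(k, m)
S = Rational(1, 70) (S = Pow(Add(65, 5), -1) = Pow(70, -1) = Rational(1, 70) ≈ 0.014286)
Function('U')(u, d) = -25
Mul(Add(2396, 2650), Pow(Add(3474, Function('U')(S, Function('Y')(5, -3))), -1)) = Mul(Add(2396, 2650), Pow(Add(3474, -25), -1)) = Mul(5046, Pow(3449, -1)) = Mul(5046, Rational(1, 3449)) = Rational(5046, 3449)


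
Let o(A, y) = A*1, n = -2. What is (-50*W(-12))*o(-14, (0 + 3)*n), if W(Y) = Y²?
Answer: 100800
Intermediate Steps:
o(A, y) = A
(-50*W(-12))*o(-14, (0 + 3)*n) = -50*(-12)²*(-14) = -50*144*(-14) = -7200*(-14) = 100800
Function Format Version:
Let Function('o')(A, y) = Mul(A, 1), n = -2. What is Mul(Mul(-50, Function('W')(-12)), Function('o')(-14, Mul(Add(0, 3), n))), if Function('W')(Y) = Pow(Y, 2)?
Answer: 100800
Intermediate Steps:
Function('o')(A, y) = A
Mul(Mul(-50, Function('W')(-12)), Function('o')(-14, Mul(Add(0, 3), n))) = Mul(Mul(-50, Pow(-12, 2)), -14) = Mul(Mul(-50, 144), -14) = Mul(-7200, -14) = 100800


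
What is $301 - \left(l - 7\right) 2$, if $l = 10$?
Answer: $295$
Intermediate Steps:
$301 - \left(l - 7\right) 2 = 301 - \left(10 - 7\right) 2 = 301 - 3 \cdot 2 = 301 - 6 = 295$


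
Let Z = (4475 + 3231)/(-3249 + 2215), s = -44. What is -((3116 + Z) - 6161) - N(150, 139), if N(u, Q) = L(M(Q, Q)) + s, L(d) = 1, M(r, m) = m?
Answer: 1600349/517 ≈ 3095.5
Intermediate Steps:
Z = -3853/517 (Z = 7706/(-1034) = 7706*(-1/1034) = -3853/517 ≈ -7.4526)
N(u, Q) = -43 (N(u, Q) = 1 - 44 = -43)
-((3116 + Z) - 6161) - N(150, 139) = -((3116 - 3853/517) - 6161) - 1*(-43) = -(1607119/517 - 6161) + 43 = -1*(-1578118/517) + 43 = 1578118/517 + 43 = 1600349/517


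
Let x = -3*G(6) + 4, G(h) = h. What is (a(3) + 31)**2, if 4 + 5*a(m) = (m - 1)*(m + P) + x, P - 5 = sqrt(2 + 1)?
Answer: 23421/25 + 612*sqrt(3)/25 ≈ 979.24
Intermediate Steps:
P = 5 + sqrt(3) (P = 5 + sqrt(2 + 1) = 5 + sqrt(3) ≈ 6.7320)
x = -14 (x = -3*6 + 4 = -18 + 4 = -14)
a(m) = -18/5 + (-1 + m)*(5 + m + sqrt(3))/5 (a(m) = -4/5 + ((m - 1)*(m + (5 + sqrt(3))) - 14)/5 = -4/5 + ((-1 + m)*(5 + m + sqrt(3)) - 14)/5 = -4/5 + (-14 + (-1 + m)*(5 + m + sqrt(3)))/5 = -4/5 + (-14/5 + (-1 + m)*(5 + m + sqrt(3))/5) = -18/5 + (-1 + m)*(5 + m + sqrt(3))/5)
(a(3) + 31)**2 = ((-23/5 - 1/5*3 - sqrt(3)/5 + (1/5)*3**2 + (1/5)*3*(5 + sqrt(3))) + 31)**2 = ((-23/5 - 3/5 - sqrt(3)/5 + (1/5)*9 + (3 + 3*sqrt(3)/5)) + 31)**2 = ((-23/5 - 3/5 - sqrt(3)/5 + 9/5 + (3 + 3*sqrt(3)/5)) + 31)**2 = ((-2/5 + 2*sqrt(3)/5) + 31)**2 = (153/5 + 2*sqrt(3)/5)**2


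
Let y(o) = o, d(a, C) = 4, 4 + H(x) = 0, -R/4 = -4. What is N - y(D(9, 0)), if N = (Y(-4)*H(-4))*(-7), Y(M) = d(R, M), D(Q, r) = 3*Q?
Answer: 85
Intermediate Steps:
R = 16 (R = -4*(-4) = 16)
H(x) = -4 (H(x) = -4 + 0 = -4)
Y(M) = 4
N = 112 (N = (4*(-4))*(-7) = -16*(-7) = 112)
N - y(D(9, 0)) = 112 - 3*9 = 112 - 1*27 = 112 - 27 = 85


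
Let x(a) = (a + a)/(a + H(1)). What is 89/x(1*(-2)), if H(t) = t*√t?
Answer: 89/4 ≈ 22.250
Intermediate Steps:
H(t) = t^(3/2)
x(a) = 2*a/(1 + a) (x(a) = (a + a)/(a + 1^(3/2)) = (2*a)/(a + 1) = (2*a)/(1 + a) = 2*a/(1 + a))
89/x(1*(-2)) = 89/((2*(1*(-2))/(1 + 1*(-2)))) = 89/((2*(-2)/(1 - 2))) = 89/((2*(-2)/(-1))) = 89/((2*(-2)*(-1))) = 89/4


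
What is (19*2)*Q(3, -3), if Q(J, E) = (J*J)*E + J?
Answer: -912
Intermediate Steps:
Q(J, E) = J + E*J**2 (Q(J, E) = J**2*E + J = E*J**2 + J = J + E*J**2)
(19*2)*Q(3, -3) = (19*2)*(3*(1 - 3*3)) = 38*(3*(1 - 9)) = 38*(3*(-8)) = 38*(-24) = -912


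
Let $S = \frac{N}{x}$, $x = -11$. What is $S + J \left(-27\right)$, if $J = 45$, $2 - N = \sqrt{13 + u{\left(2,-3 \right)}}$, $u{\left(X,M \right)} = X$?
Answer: $- \frac{13367}{11} + \frac{\sqrt{15}}{11} \approx -1214.8$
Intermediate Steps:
$N = 2 - \sqrt{15}$ ($N = 2 - \sqrt{13 + 2} = 2 - \sqrt{15} \approx -1.873$)
$S = - \frac{2}{11} + \frac{\sqrt{15}}{11}$ ($S = \frac{2 - \sqrt{15}}{-11} = \left(2 - \sqrt{15}\right) \left(- \frac{1}{11}\right) = - \frac{2}{11} + \frac{\sqrt{15}}{11} \approx 0.17027$)
$S + J \left(-27\right) = \left(- \frac{2}{11} + \frac{\sqrt{15}}{11}\right) + 45 \left(-27\right) = \left(- \frac{2}{11} + \frac{\sqrt{15}}{11}\right) - 1215 = - \frac{13367}{11} + \frac{\sqrt{15}}{11}$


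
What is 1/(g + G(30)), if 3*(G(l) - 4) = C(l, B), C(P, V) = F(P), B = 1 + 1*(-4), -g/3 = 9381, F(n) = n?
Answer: -1/28129 ≈ -3.5551e-5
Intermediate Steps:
g = -28143 (g = -3*9381 = -28143)
B = -3 (B = 1 - 4 = -3)
C(P, V) = P
G(l) = 4 + l/3
1/(g + G(30)) = 1/(-28143 + (4 + (1/3)*30)) = 1/(-28143 + (4 + 10)) = 1/(-28143 + 14) = 1/(-28129) = -1/28129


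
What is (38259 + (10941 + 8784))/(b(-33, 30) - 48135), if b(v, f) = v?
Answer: -2416/2007 ≈ -1.2038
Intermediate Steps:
(38259 + (10941 + 8784))/(b(-33, 30) - 48135) = (38259 + (10941 + 8784))/(-33 - 48135) = (38259 + 19725)/(-48168) = 57984*(-1/48168) = -2416/2007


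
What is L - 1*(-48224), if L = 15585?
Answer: 63809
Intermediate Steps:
L - 1*(-48224) = 15585 - 1*(-48224) = 15585 + 48224 = 63809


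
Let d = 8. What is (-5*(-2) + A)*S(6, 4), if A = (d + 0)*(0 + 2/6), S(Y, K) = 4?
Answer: 152/3 ≈ 50.667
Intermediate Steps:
A = 8/3 (A = (8 + 0)*(0 + 2/6) = 8*(0 + 2*(1/6)) = 8*(0 + 1/3) = 8*(1/3) = 8/3 ≈ 2.6667)
(-5*(-2) + A)*S(6, 4) = (-5*(-2) + 8/3)*4 = (10 + 8/3)*4 = (38/3)*4 = 152/3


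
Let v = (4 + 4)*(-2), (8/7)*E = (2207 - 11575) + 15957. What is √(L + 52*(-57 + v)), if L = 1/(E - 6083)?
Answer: 2*I*√50639631/231 ≈ 61.612*I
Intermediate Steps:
E = 46123/8 (E = 7*((2207 - 11575) + 15957)/8 = 7*(-9368 + 15957)/8 = (7/8)*6589 = 46123/8 ≈ 5765.4)
L = -8/2541 (L = 1/(46123/8 - 6083) = 1/(-2541/8) = -8/2541 ≈ -0.0031484)
v = -16 (v = 8*(-2) = -16)
√(L + 52*(-57 + v)) = √(-8/2541 + 52*(-57 - 16)) = √(-8/2541 + 52*(-73)) = √(-8/2541 - 3796) = √(-9645644/2541) = 2*I*√50639631/231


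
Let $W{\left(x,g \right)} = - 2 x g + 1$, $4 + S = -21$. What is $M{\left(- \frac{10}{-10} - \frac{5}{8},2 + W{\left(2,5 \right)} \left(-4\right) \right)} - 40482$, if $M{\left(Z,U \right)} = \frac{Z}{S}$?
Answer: $- \frac{8096403}{200} \approx -40482.0$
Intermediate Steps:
$S = -25$ ($S = -4 - 21 = -25$)
$W{\left(x,g \right)} = 1 - 2 g x$ ($W{\left(x,g \right)} = - 2 g x + 1 = 1 - 2 g x$)
$M{\left(Z,U \right)} = - \frac{Z}{25}$ ($M{\left(Z,U \right)} = \frac{Z}{-25} = Z \left(- \frac{1}{25}\right) = - \frac{Z}{25}$)
$M{\left(- \frac{10}{-10} - \frac{5}{8},2 + W{\left(2,5 \right)} \left(-4\right) \right)} - 40482 = - \frac{- \frac{10}{-10} - \frac{5}{8}}{25} - 40482 = - \frac{\left(-10\right) \left(- \frac{1}{10}\right) - \frac{5}{8}}{25} - 40482 = - \frac{1 - \frac{5}{8}}{25} - 40482 = \left(- \frac{1}{25}\right) \frac{3}{8} - 40482 = - \frac{3}{200} - 40482 = - \frac{8096403}{200}$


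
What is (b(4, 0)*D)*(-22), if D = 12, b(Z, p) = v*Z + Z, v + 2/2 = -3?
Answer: 3168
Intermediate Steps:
v = -4 (v = -1 - 3 = -4)
b(Z, p) = -3*Z (b(Z, p) = -4*Z + Z = -3*Z)
(b(4, 0)*D)*(-22) = (-3*4*12)*(-22) = -12*12*(-22) = -144*(-22) = 3168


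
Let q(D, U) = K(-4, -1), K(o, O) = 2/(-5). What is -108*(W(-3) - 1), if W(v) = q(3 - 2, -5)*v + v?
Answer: 1512/5 ≈ 302.40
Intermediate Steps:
K(o, O) = -2/5 (K(o, O) = 2*(-1/5) = -2/5)
q(D, U) = -2/5
W(v) = 3*v/5 (W(v) = -2*v/5 + v = 3*v/5)
-108*(W(-3) - 1) = -108*((3/5)*(-3) - 1) = -108*(-9/5 - 1) = -108*(-14/5) = 1512/5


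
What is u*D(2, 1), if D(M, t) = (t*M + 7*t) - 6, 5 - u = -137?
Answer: 426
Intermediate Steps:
u = 142 (u = 5 - 1*(-137) = 5 + 137 = 142)
D(M, t) = -6 + 7*t + M*t (D(M, t) = (M*t + 7*t) - 6 = (7*t + M*t) - 6 = -6 + 7*t + M*t)
u*D(2, 1) = 142*(-6 + 7*1 + 2*1) = 142*(-6 + 7 + 2) = 142*3 = 426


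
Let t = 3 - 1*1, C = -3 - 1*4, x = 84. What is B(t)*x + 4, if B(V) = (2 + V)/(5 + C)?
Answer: -164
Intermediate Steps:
C = -7 (C = -3 - 4 = -7)
t = 2 (t = 3 - 1 = 2)
B(V) = -1 - V/2 (B(V) = (2 + V)/(5 - 7) = (2 + V)/(-2) = (2 + V)*(-1/2) = -1 - V/2)
B(t)*x + 4 = (-1 - 1/2*2)*84 + 4 = (-1 - 1)*84 + 4 = -2*84 + 4 = -168 + 4 = -164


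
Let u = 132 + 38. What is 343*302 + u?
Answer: 103756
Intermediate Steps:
u = 170
343*302 + u = 343*302 + 170 = 103586 + 170 = 103756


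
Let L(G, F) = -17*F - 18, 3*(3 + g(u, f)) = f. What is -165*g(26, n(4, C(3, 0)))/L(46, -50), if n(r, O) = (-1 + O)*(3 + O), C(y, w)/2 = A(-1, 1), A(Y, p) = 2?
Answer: -165/208 ≈ -0.79327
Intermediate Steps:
C(y, w) = 4 (C(y, w) = 2*2 = 4)
g(u, f) = -3 + f/3
L(G, F) = -18 - 17*F
-165*g(26, n(4, C(3, 0)))/L(46, -50) = -165*(-3 + (-3 + 4² + 2*4)/3)/(-18 - 17*(-50)) = -165*(-3 + (-3 + 16 + 8)/3)/(-18 + 850) = -165*(-3 + (⅓)*21)/832 = -165*(-3 + 7)/832 = -660/832 = -165*1/208 = -165/208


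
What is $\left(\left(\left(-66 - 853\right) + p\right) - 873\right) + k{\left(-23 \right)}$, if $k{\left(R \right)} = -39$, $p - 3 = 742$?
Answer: $-1086$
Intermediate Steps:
$p = 745$ ($p = 3 + 742 = 745$)
$\left(\left(\left(-66 - 853\right) + p\right) - 873\right) + k{\left(-23 \right)} = \left(\left(\left(-66 - 853\right) + 745\right) - 873\right) - 39 = \left(\left(-919 + 745\right) - 873\right) - 39 = \left(-174 - 873\right) - 39 = -1047 - 39 = -1086$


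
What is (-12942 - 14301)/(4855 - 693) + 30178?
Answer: 125573593/4162 ≈ 30171.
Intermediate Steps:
(-12942 - 14301)/(4855 - 693) + 30178 = -27243/4162 + 30178 = 125573593/4162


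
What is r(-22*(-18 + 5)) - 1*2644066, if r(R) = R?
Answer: -2643780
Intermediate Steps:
r(-22*(-18 + 5)) - 1*2644066 = -22*(-18 + 5) - 1*2644066 = -22*(-13) - 2644066 = 286 - 2644066 = -2643780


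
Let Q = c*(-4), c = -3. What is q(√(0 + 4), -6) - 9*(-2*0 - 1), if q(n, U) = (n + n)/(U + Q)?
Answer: 29/3 ≈ 9.6667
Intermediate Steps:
Q = 12 (Q = -3*(-4) = 12)
q(n, U) = 2*n/(12 + U) (q(n, U) = (n + n)/(U + 12) = (2*n)/(12 + U) = 2*n/(12 + U))
q(√(0 + 4), -6) - 9*(-2*0 - 1) = 2*√(0 + 4)/(12 - 6) - 9*(-2*0 - 1) = 2*√4/6 - 9*(0 - 1) = 2*2*(⅙) - 9*(-1) = ⅔ + 9 = 29/3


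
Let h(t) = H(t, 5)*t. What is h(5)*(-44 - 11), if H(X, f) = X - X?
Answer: 0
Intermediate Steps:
H(X, f) = 0
h(t) = 0 (h(t) = 0*t = 0)
h(5)*(-44 - 11) = 0*(-44 - 11) = 0*(-55) = 0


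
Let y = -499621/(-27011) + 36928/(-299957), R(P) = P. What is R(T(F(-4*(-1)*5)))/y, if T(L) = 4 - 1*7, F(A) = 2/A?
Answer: -8102138527/49622451363 ≈ -0.16328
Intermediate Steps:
T(L) = -3 (T(L) = 4 - 7 = -3)
y = 148867354089/8102138527 (y = -499621*(-1/27011) + 36928*(-1/299957) = 499621/27011 - 36928/299957 = 148867354089/8102138527 ≈ 18.374)
R(T(F(-4*(-1)*5)))/y = -3/148867354089/8102138527 = -3*8102138527/148867354089 = -8102138527/49622451363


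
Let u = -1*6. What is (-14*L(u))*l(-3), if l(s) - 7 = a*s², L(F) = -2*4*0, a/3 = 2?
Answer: 0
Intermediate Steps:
a = 6 (a = 3*2 = 6)
u = -6
L(F) = 0 (L(F) = -8*0 = 0)
l(s) = 7 + 6*s²
(-14*L(u))*l(-3) = (-14*0)*(7 + 6*(-3)²) = 0*(7 + 6*9) = 0*(7 + 54) = 0*61 = 0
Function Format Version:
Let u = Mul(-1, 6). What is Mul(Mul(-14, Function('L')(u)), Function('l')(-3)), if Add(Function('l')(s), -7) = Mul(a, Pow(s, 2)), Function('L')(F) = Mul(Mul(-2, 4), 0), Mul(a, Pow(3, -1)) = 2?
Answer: 0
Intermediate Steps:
a = 6 (a = Mul(3, 2) = 6)
u = -6
Function('L')(F) = 0 (Function('L')(F) = Mul(-8, 0) = 0)
Function('l')(s) = Add(7, Mul(6, Pow(s, 2)))
Mul(Mul(-14, Function('L')(u)), Function('l')(-3)) = Mul(Mul(-14, 0), Add(7, Mul(6, Pow(-3, 2)))) = Mul(0, Add(7, Mul(6, 9))) = Mul(0, Add(7, 54)) = Mul(0, 61) = 0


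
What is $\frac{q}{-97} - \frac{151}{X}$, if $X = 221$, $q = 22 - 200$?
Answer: $\frac{24691}{21437} \approx 1.1518$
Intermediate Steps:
$q = -178$ ($q = 22 - 200 = -178$)
$\frac{q}{-97} - \frac{151}{X} = - \frac{178}{-97} - \frac{151}{221} = \left(-178\right) \left(- \frac{1}{97}\right) - \frac{151}{221} = \frac{178}{97} - \frac{151}{221} = \frac{24691}{21437}$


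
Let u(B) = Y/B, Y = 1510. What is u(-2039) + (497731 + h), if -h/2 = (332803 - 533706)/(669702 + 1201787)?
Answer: 1899322601818945/3815966071 ≈ 4.9773e+5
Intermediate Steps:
h = 401806/1871489 (h = -2*(332803 - 533706)/(669702 + 1201787) = -(-401806)/1871489 = -2*(-200903/1871489) = 401806/1871489 ≈ 0.21470)
u(B) = 1510/B
u(-2039) + (497731 + h) = 1510/(-2039) + (497731 + 401806/1871489) = 1510*(-1/2039) + 931498493265/1871489 = -1510/2039 + 931498493265/1871489 = 1899322601818945/3815966071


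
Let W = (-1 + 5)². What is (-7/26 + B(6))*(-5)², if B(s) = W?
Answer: 10225/26 ≈ 393.27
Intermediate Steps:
W = 16 (W = 4² = 16)
B(s) = 16
(-7/26 + B(6))*(-5)² = (-7/26 + 16)*(-5)² = (-7*1/26 + 16)*25 = (-7/26 + 16)*25 = (409/26)*25 = 10225/26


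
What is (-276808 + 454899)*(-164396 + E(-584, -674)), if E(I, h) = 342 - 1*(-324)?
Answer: -29158839430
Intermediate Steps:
E(I, h) = 666 (E(I, h) = 342 + 324 = 666)
(-276808 + 454899)*(-164396 + E(-584, -674)) = (-276808 + 454899)*(-164396 + 666) = 178091*(-163730) = -29158839430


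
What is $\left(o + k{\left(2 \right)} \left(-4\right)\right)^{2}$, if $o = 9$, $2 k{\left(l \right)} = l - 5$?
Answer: $225$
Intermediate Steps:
$k{\left(l \right)} = - \frac{5}{2} + \frac{l}{2}$ ($k{\left(l \right)} = \frac{l - 5}{2} = \frac{-5 + l}{2} = - \frac{5}{2} + \frac{l}{2}$)
$\left(o + k{\left(2 \right)} \left(-4\right)\right)^{2} = \left(9 + \left(- \frac{5}{2} + \frac{1}{2} \cdot 2\right) \left(-4\right)\right)^{2} = \left(9 + \left(- \frac{5}{2} + 1\right) \left(-4\right)\right)^{2} = \left(9 - -6\right)^{2} = \left(9 + 6\right)^{2} = 15^{2} = 225$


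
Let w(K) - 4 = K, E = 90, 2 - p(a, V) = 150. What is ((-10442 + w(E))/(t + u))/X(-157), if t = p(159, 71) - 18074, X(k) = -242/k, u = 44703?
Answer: -62486/246477 ≈ -0.25352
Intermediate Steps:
p(a, V) = -148 (p(a, V) = 2 - 1*150 = 2 - 150 = -148)
w(K) = 4 + K
t = -18222 (t = -148 - 18074 = -18222)
((-10442 + w(E))/(t + u))/X(-157) = ((-10442 + (4 + 90))/(-18222 + 44703))/((-242/(-157))) = ((-10442 + 94)/26481)/((-242*(-1/157))) = (-10348*1/26481)/(242/157) = -796/2037*157/242 = -62486/246477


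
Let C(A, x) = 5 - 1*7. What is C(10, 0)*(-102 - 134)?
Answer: 472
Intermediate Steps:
C(A, x) = -2 (C(A, x) = 5 - 7 = -2)
C(10, 0)*(-102 - 134) = -2*(-102 - 134) = -2*(-236) = 472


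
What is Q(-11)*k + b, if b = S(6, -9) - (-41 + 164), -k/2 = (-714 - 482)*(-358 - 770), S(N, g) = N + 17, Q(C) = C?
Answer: 29679836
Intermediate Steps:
S(N, g) = 17 + N
k = -2698176 (k = -2*(-714 - 482)*(-358 - 770) = -(-2392)*(-1128) = -2*1349088 = -2698176)
b = -100 (b = (17 + 6) - (-41 + 164) = 23 - 1*123 = 23 - 123 = -100)
Q(-11)*k + b = -11*(-2698176) - 100 = 29679936 - 100 = 29679836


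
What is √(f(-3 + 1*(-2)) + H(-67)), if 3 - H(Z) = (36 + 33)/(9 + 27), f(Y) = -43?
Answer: I*√1509/6 ≈ 6.4743*I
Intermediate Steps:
H(Z) = 13/12 (H(Z) = 3 - (36 + 33)/(9 + 27) = 3 - 69/36 = 3 - 1*23/12 = 3 - 23/12 = 13/12)
√(f(-3 + 1*(-2)) + H(-67)) = √(-43 + 13/12) = √(-503/12) = I*√1509/6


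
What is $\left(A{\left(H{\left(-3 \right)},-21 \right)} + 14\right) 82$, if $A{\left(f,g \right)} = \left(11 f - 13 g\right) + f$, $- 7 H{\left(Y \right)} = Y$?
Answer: $\frac{167690}{7} \approx 23956.0$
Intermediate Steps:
$H{\left(Y \right)} = - \frac{Y}{7}$
$A{\left(f,g \right)} = - 13 g + 12 f$ ($A{\left(f,g \right)} = \left(- 13 g + 11 f\right) + f = - 13 g + 12 f$)
$\left(A{\left(H{\left(-3 \right)},-21 \right)} + 14\right) 82 = \left(\left(\left(-13\right) \left(-21\right) + 12 \left(\left(- \frac{1}{7}\right) \left(-3\right)\right)\right) + 14\right) 82 = \left(\left(273 + 12 \cdot \frac{3}{7}\right) + 14\right) 82 = \left(\left(273 + \frac{36}{7}\right) + 14\right) 82 = \left(\frac{1947}{7} + 14\right) 82 = \frac{2045}{7} \cdot 82 = \frac{167690}{7}$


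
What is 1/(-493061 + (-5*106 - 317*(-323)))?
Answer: -1/391200 ≈ -2.5562e-6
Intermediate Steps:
1/(-493061 + (-5*106 - 317*(-323))) = 1/(-493061 + (-530 + 102391)) = 1/(-493061 + 101861) = 1/(-391200) = -1/391200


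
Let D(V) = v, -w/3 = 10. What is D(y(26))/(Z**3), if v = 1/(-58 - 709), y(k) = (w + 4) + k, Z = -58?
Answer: 1/149650904 ≈ 6.6822e-9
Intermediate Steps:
w = -30 (w = -3*10 = -30)
y(k) = -26 + k (y(k) = (-30 + 4) + k = -26 + k)
v = -1/767 (v = 1/(-767) = -1/767 ≈ -0.0013038)
D(V) = -1/767
D(y(26))/(Z**3) = -1/(767*((-58)**3)) = -1/767/(-195112) = -1/767*(-1/195112) = 1/149650904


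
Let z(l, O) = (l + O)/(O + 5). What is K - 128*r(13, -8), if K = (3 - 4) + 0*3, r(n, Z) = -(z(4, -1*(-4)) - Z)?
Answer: 10231/9 ≈ 1136.8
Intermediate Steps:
z(l, O) = (O + l)/(5 + O)
r(n, Z) = -8/9 + Z (r(n, Z) = -((-1*(-4) + 4)/(5 - 1*(-4)) - Z) = -((4 + 4)/(5 + 4) - Z) = -(8/9 - Z) = -8/9 + Z)
K = -1 (K = -1 + 0 = -1)
K - 128*r(13, -8) = -1 - 128*(-8/9 - 8) = -1 - 128*(-80/9) = -1 + 10240/9 = 10231/9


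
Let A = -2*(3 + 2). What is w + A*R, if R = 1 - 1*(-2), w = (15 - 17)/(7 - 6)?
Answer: -32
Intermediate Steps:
w = -2 (w = -2/1 = -2*1 = -2)
R = 3 (R = 1 + 2 = 3)
A = -10 (A = -2*5 = -10)
w + A*R = -2 - 10*3 = -2 - 30 = -32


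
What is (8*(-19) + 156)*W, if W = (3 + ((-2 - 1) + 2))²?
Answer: 16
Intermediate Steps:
W = 4 (W = (3 + (-3 + 2))² = (3 - 1)² = 2² = 4)
(8*(-19) + 156)*W = (8*(-19) + 156)*4 = (-152 + 156)*4 = 4*4 = 16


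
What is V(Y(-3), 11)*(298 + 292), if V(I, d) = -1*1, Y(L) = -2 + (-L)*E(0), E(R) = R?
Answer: -590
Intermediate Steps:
Y(L) = -2 (Y(L) = -2 - L*0 = -2 + 0 = -2)
V(I, d) = -1
V(Y(-3), 11)*(298 + 292) = -(298 + 292) = -1*590 = -590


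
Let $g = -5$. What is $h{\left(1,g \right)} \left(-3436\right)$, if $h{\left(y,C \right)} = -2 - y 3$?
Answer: $17180$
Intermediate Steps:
$h{\left(y,C \right)} = -2 - 3 y$
$h{\left(1,g \right)} \left(-3436\right) = \left(-2 - 3\right) \left(-3436\right) = \left(-5\right) \left(-3436\right) = 17180$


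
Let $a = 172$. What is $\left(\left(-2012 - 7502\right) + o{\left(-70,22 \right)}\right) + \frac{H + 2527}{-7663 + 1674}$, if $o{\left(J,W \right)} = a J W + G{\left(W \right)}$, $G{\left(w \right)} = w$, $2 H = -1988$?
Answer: $- \frac{1643215441}{5989} \approx -2.7437 \cdot 10^{5}$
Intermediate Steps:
$H = -994$ ($H = \frac{1}{2} \left(-1988\right) = -994$)
$o{\left(J,W \right)} = W + 172 J W$ ($o{\left(J,W \right)} = 172 J W + W = W + 172 J W$)
$\left(\left(-2012 - 7502\right) + o{\left(-70,22 \right)}\right) + \frac{H + 2527}{-7663 + 1674} = \left(\left(-2012 - 7502\right) + 22 \left(1 + 172 \left(-70\right)\right)\right) + \frac{-994 + 2527}{-7663 + 1674} = \left(\left(-2012 - 7502\right) + 22 \left(1 - 12040\right)\right) + \frac{1533}{-5989} = \left(-9514 + 22 \left(-12039\right)\right) + 1533 \left(- \frac{1}{5989}\right) = \left(-9514 - 264858\right) - \frac{1533}{5989} = -274372 - \frac{1533}{5989} = - \frac{1643215441}{5989}$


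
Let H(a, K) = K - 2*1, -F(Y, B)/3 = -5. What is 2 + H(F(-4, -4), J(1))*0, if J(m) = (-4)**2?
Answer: 2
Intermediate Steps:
F(Y, B) = 15 (F(Y, B) = -3*(-5) = 15)
J(m) = 16
H(a, K) = -2 + K (H(a, K) = K - 2 = -2 + K)
2 + H(F(-4, -4), J(1))*0 = 2 + (-2 + 16)*0 = 2 + 14*0 = 2 + 0 = 2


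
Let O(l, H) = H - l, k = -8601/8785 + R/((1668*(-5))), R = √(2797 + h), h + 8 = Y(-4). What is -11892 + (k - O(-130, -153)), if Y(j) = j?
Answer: -104277766/8785 - √2785/8340 ≈ -11870.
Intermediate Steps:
h = -12 (h = -8 - 4 = -12)
R = √2785 (R = √(2797 - 12) = √2785 ≈ 52.773)
k = -8601/8785 - √2785/8340 (k = -8601/8785 + √2785/((1668*(-5))) = -8601*1/8785 + √2785/(-8340) = -8601/8785 + √2785*(-1/8340) = -8601/8785 - √2785/8340 ≈ -0.98538)
-11892 + (k - O(-130, -153)) = -11892 + ((-8601/8785 - √2785/8340) - (-153 - 1*(-130))) = -11892 + ((-8601/8785 - √2785/8340) - (-153 + 130)) = -11892 + ((-8601/8785 - √2785/8340) - 1*(-23)) = -11892 + ((-8601/8785 - √2785/8340) + 23) = -11892 + (193454/8785 - √2785/8340) = -104277766/8785 - √2785/8340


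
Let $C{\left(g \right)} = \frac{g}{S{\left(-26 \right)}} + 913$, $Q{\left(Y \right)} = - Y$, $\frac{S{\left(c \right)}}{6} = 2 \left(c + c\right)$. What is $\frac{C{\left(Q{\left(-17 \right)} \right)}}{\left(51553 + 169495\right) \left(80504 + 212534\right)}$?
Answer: $\frac{569695}{40419889426176} \approx 1.4094 \cdot 10^{-8}$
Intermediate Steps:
$S{\left(c \right)} = 24 c$ ($S{\left(c \right)} = 6 \cdot 2 \left(c + c\right) = 6 \cdot 2 \cdot 2 c = 6 \cdot 4 c = 24 c$)
$C{\left(g \right)} = 913 - \frac{g}{624}$ ($C{\left(g \right)} = \frac{g}{24 \left(-26\right)} + 913 = \frac{g}{-624} + 913 = - \frac{g}{624} + 913 = 913 - \frac{g}{624}$)
$\frac{C{\left(Q{\left(-17 \right)} \right)}}{\left(51553 + 169495\right) \left(80504 + 212534\right)} = \frac{913 - \frac{\left(-1\right) \left(-17\right)}{624}}{\left(51553 + 169495\right) \left(80504 + 212534\right)} = \frac{913 - \frac{17}{624}}{221048 \cdot 293038} = \frac{913 - \frac{17}{624}}{64775463824} = \frac{569695}{624} \cdot \frac{1}{64775463824} = \frac{569695}{40419889426176}$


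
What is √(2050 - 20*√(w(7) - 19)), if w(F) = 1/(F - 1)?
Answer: √(18450 - 30*I*√678)/3 ≈ 45.287 - 0.95827*I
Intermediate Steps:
w(F) = 1/(-1 + F)
√(2050 - 20*√(w(7) - 19)) = √(2050 - 20*√(1/(-1 + 7) - 19)) = √(2050 - 20*√(1/6 - 19)) = √(2050 - 20*√(⅙ - 19)) = √(2050 - 10*I*√678/3)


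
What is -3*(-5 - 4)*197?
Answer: 5319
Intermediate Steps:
-3*(-5 - 4)*197 = -3*(-9)*197 = 27*197 = 5319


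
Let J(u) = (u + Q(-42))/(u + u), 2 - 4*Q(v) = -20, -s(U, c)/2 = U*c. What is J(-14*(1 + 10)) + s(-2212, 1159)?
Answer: 287135323/56 ≈ 5.1274e+6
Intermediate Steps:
s(U, c) = -2*U*c
Q(v) = 11/2 (Q(v) = ½ - ¼*(-20) = ½ + 5 = 11/2)
J(u) = (11/2 + u)/(2*u) (J(u) = (u + 11/2)/(u + u) = (11/2 + u)/((2*u)) = (11/2 + u)*(1/(2*u)) = (11/2 + u)/(2*u))
J(-14*(1 + 10)) + s(-2212, 1159) = (11 + 2*(-14*(1 + 10)))/(4*((-14*(1 + 10)))) - 2*(-2212)*1159 = (11 + 2*(-14*11))/(4*((-14*11))) + 5127416 = (¼)*(11 + 2*(-154))/(-154) + 5127416 = (¼)*(-1/154)*(11 - 308) + 5127416 = (¼)*(-1/154)*(-297) + 5127416 = 27/56 + 5127416 = 287135323/56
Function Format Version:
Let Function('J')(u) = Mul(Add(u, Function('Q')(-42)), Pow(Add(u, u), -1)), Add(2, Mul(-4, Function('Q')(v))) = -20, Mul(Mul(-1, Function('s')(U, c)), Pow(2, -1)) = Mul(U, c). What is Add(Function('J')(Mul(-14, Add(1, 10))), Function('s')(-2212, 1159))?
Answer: Rational(287135323, 56) ≈ 5.1274e+6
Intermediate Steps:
Function('s')(U, c) = Mul(-2, U, c) (Function('s')(U, c) = Mul(-2, Mul(U, c)) = Mul(-2, U, c))
Function('Q')(v) = Rational(11, 2) (Function('Q')(v) = Add(Rational(1, 2), Mul(Rational(-1, 4), -20)) = Add(Rational(1, 2), 5) = Rational(11, 2))
Function('J')(u) = Mul(Rational(1, 2), Pow(u, -1), Add(Rational(11, 2), u)) (Function('J')(u) = Mul(Add(u, Rational(11, 2)), Pow(Add(u, u), -1)) = Mul(Add(Rational(11, 2), u), Pow(Mul(2, u), -1)) = Mul(Add(Rational(11, 2), u), Mul(Rational(1, 2), Pow(u, -1))) = Mul(Rational(1, 2), Pow(u, -1), Add(Rational(11, 2), u)))
Add(Function('J')(Mul(-14, Add(1, 10))), Function('s')(-2212, 1159)) = Add(Mul(Rational(1, 4), Pow(Mul(-14, Add(1, 10)), -1), Add(11, Mul(2, Mul(-14, Add(1, 10))))), Mul(-2, -2212, 1159)) = Add(Mul(Rational(1, 4), Pow(Mul(-14, 11), -1), Add(11, Mul(2, Mul(-14, 11)))), 5127416) = Add(Mul(Rational(1, 4), Pow(-154, -1), Add(11, Mul(2, -154))), 5127416) = Add(Mul(Rational(1, 4), Rational(-1, 154), Add(11, -308)), 5127416) = Add(Mul(Rational(1, 4), Rational(-1, 154), -297), 5127416) = Add(Rational(27, 56), 5127416) = Rational(287135323, 56)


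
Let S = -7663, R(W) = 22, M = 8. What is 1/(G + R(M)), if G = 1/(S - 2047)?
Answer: 9710/213619 ≈ 0.045455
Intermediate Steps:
G = -1/9710 (G = 1/(-7663 - 2047) = 1/(-9710) = -1/9710 ≈ -0.00010299)
1/(G + R(M)) = 1/(-1/9710 + 22) = 1/(213619/9710) = 9710/213619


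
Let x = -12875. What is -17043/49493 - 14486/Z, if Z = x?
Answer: 497526973/637222375 ≈ 0.78077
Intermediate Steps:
Z = -12875
-17043/49493 - 14486/Z = -17043/49493 - 14486/(-12875) = -17043*1/49493 - 14486*(-1/12875) = -17043/49493 + 14486/12875 = 497526973/637222375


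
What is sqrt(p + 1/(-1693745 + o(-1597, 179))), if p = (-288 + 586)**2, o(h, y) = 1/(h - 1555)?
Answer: 2*sqrt(632762898782476981562373)/5338684241 ≈ 298.00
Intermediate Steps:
o(h, y) = 1/(-1555 + h)
p = 88804 (p = 298**2 = 88804)
sqrt(p + 1/(-1693745 + o(-1597, 179))) = sqrt(88804 + 1/(-1693745 + 1/(-1555 - 1597))) = sqrt(88804 + 1/(-1693745 + 1/(-3152))) = sqrt(88804 + 1/(-1693745 - 1/3152)) = sqrt(88804 + 1/(-5338684241/3152)) = sqrt(88804 - 3152/5338684241) = sqrt(474096515334612/5338684241) = 2*sqrt(632762898782476981562373)/5338684241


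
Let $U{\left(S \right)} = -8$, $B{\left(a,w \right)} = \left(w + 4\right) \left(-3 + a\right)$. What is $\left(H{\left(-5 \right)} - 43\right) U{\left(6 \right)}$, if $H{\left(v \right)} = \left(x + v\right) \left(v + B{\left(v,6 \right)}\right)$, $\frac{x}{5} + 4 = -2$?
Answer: $-23456$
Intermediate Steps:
$x = -30$ ($x = -20 + 5 \left(-2\right) = -20 - 10 = -30$)
$B{\left(a,w \right)} = \left(-3 + a\right) \left(4 + w\right)$ ($B{\left(a,w \right)} = \left(4 + w\right) \left(-3 + a\right) = \left(-3 + a\right) \left(4 + w\right)$)
$H{\left(v \right)} = \left(-30 + v\right) \left(-30 + 11 v\right)$ ($H{\left(v \right)} = \left(-30 + v\right) \left(v + \left(-12 - 18 + 4 v + v 6\right)\right) = \left(-30 + v\right) \left(v + \left(-12 - 18 + 4 v + 6 v\right)\right) = \left(-30 + v\right) \left(v + \left(-30 + 10 v\right)\right) = \left(-30 + v\right) \left(-30 + 11 v\right)$)
$\left(H{\left(-5 \right)} - 43\right) U{\left(6 \right)} = \left(\left(900 - -1800 + 11 \left(-5\right)^{2}\right) - 43\right) \left(-8\right) = \left(\left(900 + 1800 + 11 \cdot 25\right) - 43\right) \left(-8\right) = \left(\left(900 + 1800 + 275\right) - 43\right) \left(-8\right) = \left(2975 - 43\right) \left(-8\right) = 2932 \left(-8\right) = -23456$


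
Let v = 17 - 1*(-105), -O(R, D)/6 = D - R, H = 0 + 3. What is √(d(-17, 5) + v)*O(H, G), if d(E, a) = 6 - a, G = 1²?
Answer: 12*√123 ≈ 133.09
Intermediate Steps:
H = 3
G = 1
O(R, D) = -6*D + 6*R (O(R, D) = -6*(D - R) = -6*D + 6*R)
v = 122 (v = 17 + 105 = 122)
√(d(-17, 5) + v)*O(H, G) = √((6 - 1*5) + 122)*(-6*1 + 6*3) = √((6 - 5) + 122)*(-6 + 18) = √(1 + 122)*12 = √123*12 = 12*√123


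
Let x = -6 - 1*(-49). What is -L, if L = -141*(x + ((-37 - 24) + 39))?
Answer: 2961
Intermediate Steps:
x = 43 (x = -6 + 49 = 43)
L = -2961 (L = -141*(43 + ((-37 - 24) + 39)) = -141*(43 + (-61 + 39)) = -141*(43 - 22) = -141*21 = -2961)
-L = -1*(-2961) = 2961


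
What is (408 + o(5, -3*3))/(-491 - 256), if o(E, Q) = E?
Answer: -413/747 ≈ -0.55288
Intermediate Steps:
(408 + o(5, -3*3))/(-491 - 256) = (408 + 5)/(-491 - 256) = 413/(-747) = 413*(-1/747) = -413/747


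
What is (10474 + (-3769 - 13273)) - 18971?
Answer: -25539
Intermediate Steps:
(10474 + (-3769 - 13273)) - 18971 = (10474 - 17042) - 18971 = -6568 - 18971 = -25539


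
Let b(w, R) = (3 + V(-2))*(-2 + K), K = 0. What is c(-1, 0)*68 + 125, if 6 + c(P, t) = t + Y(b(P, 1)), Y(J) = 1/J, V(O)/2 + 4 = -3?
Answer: -3079/11 ≈ -279.91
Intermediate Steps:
V(O) = -14 (V(O) = -8 + 2*(-3) = -8 - 6 = -14)
b(w, R) = 22 (b(w, R) = (3 - 14)*(-2 + 0) = -11*(-2) = 22)
c(P, t) = -131/22 + t (c(P, t) = -6 + (t + 1/22) = -6 + (1/22 + t) = -131/22 + t)
c(-1, 0)*68 + 125 = (-131/22 + 0)*68 + 125 = -131/22*68 + 125 = -4454/11 + 125 = -3079/11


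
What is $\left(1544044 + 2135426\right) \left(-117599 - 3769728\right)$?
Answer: $-14303303076690$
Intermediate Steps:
$\left(1544044 + 2135426\right) \left(-117599 - 3769728\right) = 3679470 \left(-3887327\right) = -14303303076690$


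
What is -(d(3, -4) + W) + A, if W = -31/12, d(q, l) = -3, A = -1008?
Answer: -12029/12 ≈ -1002.4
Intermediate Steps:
W = -31/12 (W = -31*1/12 = -31/12 ≈ -2.5833)
-(d(3, -4) + W) + A = -(-3 - 31/12) - 1008 = -1*(-67/12) - 1008 = 67/12 - 1008 = -12029/12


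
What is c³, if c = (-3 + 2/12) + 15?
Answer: 389017/216 ≈ 1801.0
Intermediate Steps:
c = 73/6 (c = (-3 + 2*(1/12)) + 15 = (-3 + ⅙) + 15 = -17/6 + 15 = 73/6 ≈ 12.167)
c³ = (73/6)³ = 389017/216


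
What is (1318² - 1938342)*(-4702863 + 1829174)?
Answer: 578237953202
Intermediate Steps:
(1318² - 1938342)*(-4702863 + 1829174) = (1737124 - 1938342)*(-2873689) = -201218*(-2873689) = 578237953202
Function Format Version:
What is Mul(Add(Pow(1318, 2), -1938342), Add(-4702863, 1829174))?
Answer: 578237953202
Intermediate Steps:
Mul(Add(Pow(1318, 2), -1938342), Add(-4702863, 1829174)) = Mul(Add(1737124, -1938342), -2873689) = Mul(-201218, -2873689) = 578237953202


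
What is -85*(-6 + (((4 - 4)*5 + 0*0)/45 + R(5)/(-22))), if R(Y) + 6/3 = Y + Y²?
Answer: 6800/11 ≈ 618.18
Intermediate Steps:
R(Y) = -2 + Y + Y² (R(Y) = -2 + (Y + Y²) = -2 + Y + Y²)
-85*(-6 + (((4 - 4)*5 + 0*0)/45 + R(5)/(-22))) = -85*(-6 + (((4 - 4)*5 + 0*0)/45 + (-2 + 5 + 5²)/(-22))) = -85*(-6 + ((0*5 + 0)*(1/45) + (-2 + 5 + 25)*(-1/22))) = -85*(-6 + ((0 + 0)*(1/45) + 28*(-1/22))) = -85*(-6 + (0*(1/45) - 14/11)) = -85*(-6 + (0 - 14/11)) = -85*(-6 - 14/11) = -85*(-80/11) = 6800/11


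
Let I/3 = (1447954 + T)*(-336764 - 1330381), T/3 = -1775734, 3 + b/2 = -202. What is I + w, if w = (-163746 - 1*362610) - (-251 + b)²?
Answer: 19401805757603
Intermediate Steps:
b = -410 (b = -6 + 2*(-202) = -6 - 404 = -410)
T = -5327202 (T = 3*(-1775734) = -5327202)
I = 19401806720880 (I = 3*((1447954 - 5327202)*(-336764 - 1330381)) = 3*(-3879248*(-1667145)) = 3*6467268906960 = 19401806720880)
w = -963277 (w = (-163746 - 1*362610) - (-251 - 410)² = (-163746 - 362610) - 1*(-661)² = -526356 - 1*436921 = -526356 - 436921 = -963277)
I + w = 19401806720880 - 963277 = 19401805757603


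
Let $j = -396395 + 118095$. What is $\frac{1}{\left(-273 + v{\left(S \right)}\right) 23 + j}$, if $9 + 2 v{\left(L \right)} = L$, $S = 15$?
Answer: $- \frac{1}{284510} \approx -3.5148 \cdot 10^{-6}$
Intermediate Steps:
$v{\left(L \right)} = - \frac{9}{2} + \frac{L}{2}$
$j = -278300$
$\frac{1}{\left(-273 + v{\left(S \right)}\right) 23 + j} = \frac{1}{\left(-273 + \left(- \frac{9}{2} + \frac{1}{2} \cdot 15\right)\right) 23 - 278300} = \frac{1}{\left(-273 + \left(- \frac{9}{2} + \frac{15}{2}\right)\right) 23 - 278300} = \frac{1}{\left(-273 + 3\right) 23 - 278300} = \frac{1}{\left(-270\right) 23 - 278300} = \frac{1}{-6210 - 278300} = \frac{1}{-284510} = - \frac{1}{284510}$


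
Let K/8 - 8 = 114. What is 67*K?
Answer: 65392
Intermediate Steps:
K = 976 (K = 64 + 8*114 = 64 + 912 = 976)
67*K = 67*976 = 65392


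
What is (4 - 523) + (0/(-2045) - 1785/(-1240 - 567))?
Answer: -936048/1807 ≈ -518.01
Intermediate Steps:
(4 - 523) + (0/(-2045) - 1785/(-1240 - 567)) = -519 + (0*(-1/2045) - 1785/(-1807)) = -519 + (0 - 1785*(-1/1807)) = -519 + (0 + 1785/1807) = -519 + 1785/1807 = -936048/1807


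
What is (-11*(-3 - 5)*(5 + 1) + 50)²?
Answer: 334084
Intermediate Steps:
(-11*(-3 - 5)*(5 + 1) + 50)² = (-(-88)*6 + 50)² = (-11*(-48) + 50)² = (528 + 50)² = 578² = 334084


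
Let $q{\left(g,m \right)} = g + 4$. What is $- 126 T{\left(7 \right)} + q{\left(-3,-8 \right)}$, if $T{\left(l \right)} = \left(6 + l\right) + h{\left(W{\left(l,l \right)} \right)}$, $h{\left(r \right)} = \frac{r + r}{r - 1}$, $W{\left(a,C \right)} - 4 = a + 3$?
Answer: $- \frac{24809}{13} \approx -1908.4$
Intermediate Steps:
$W{\left(a,C \right)} = 7 + a$ ($W{\left(a,C \right)} = 4 + \left(a + 3\right) = 4 + \left(3 + a\right) = 7 + a$)
$q{\left(g,m \right)} = 4 + g$
$h{\left(r \right)} = \frac{2 r}{-1 + r}$
$T{\left(l \right)} = 6 + l + \frac{2 \left(7 + l\right)}{6 + l}$ ($T{\left(l \right)} = \left(6 + l\right) + \frac{2 \left(7 + l\right)}{-1 + \left(7 + l\right)} = \left(6 + l\right) + \frac{2 \left(7 + l\right)}{6 + l} = 6 + l + \frac{2 \left(7 + l\right)}{6 + l}$)
$- 126 T{\left(7 \right)} + q{\left(-3,-8 \right)} = - 126 \frac{50 + 7^{2} + 14 \cdot 7}{6 + 7} + \left(4 - 3\right) = - 126 \frac{50 + 49 + 98}{13} + 1 = - 126 \cdot \frac{1}{13} \cdot 197 + 1 = \left(-126\right) \frac{197}{13} + 1 = - \frac{24822}{13} + 1 = - \frac{24809}{13}$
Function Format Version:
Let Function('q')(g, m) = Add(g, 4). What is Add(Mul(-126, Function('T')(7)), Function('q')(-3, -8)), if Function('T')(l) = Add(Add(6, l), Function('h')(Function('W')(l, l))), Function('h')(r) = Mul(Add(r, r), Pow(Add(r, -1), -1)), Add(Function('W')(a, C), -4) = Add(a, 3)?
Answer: Rational(-24809, 13) ≈ -1908.4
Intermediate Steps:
Function('W')(a, C) = Add(7, a) (Function('W')(a, C) = Add(4, Add(a, 3)) = Add(4, Add(3, a)) = Add(7, a))
Function('q')(g, m) = Add(4, g)
Function('h')(r) = Mul(2, r, Pow(Add(-1, r), -1)) (Function('h')(r) = Mul(Mul(2, r), Pow(Add(-1, r), -1)) = Mul(2, r, Pow(Add(-1, r), -1)))
Function('T')(l) = Add(6, l, Mul(2, Pow(Add(6, l), -1), Add(7, l))) (Function('T')(l) = Add(Add(6, l), Mul(2, Add(7, l), Pow(Add(-1, Add(7, l)), -1))) = Add(Add(6, l), Mul(2, Add(7, l), Pow(Add(6, l), -1))) = Add(Add(6, l), Mul(2, Pow(Add(6, l), -1), Add(7, l))) = Add(6, l, Mul(2, Pow(Add(6, l), -1), Add(7, l))))
Add(Mul(-126, Function('T')(7)), Function('q')(-3, -8)) = Add(Mul(-126, Mul(Pow(Add(6, 7), -1), Add(50, Pow(7, 2), Mul(14, 7)))), Add(4, -3)) = Add(Mul(-126, Mul(Pow(13, -1), Add(50, 49, 98))), 1) = Add(Mul(-126, Mul(Rational(1, 13), 197)), 1) = Add(Mul(-126, Rational(197, 13)), 1) = Add(Rational(-24822, 13), 1) = Rational(-24809, 13)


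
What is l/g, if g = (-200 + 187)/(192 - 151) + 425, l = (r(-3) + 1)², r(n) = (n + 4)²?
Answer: 41/4353 ≈ 0.0094188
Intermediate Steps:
r(n) = (4 + n)²
l = 4 (l = ((4 - 3)² + 1)² = (1² + 1)² = (1 + 1)² = 2² = 4)
g = 17412/41 (g = -13/41 + 425 = 17412/41 ≈ 424.68)
l/g = 4/(17412/41) = 4*(41/17412) = 41/4353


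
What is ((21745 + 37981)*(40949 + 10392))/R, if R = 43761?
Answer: 3066392566/43761 ≈ 70071.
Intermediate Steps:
((21745 + 37981)*(40949 + 10392))/R = ((21745 + 37981)*(40949 + 10392))/43761 = (59726*51341)*(1/43761) = 3066392566*(1/43761) = 3066392566/43761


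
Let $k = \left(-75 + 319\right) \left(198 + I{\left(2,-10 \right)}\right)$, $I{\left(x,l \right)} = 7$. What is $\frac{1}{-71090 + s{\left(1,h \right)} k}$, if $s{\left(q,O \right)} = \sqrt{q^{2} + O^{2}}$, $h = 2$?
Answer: $\frac{7109}{745621390} + \frac{2501 \sqrt{5}}{372810695} \approx 2.4535 \cdot 10^{-5}$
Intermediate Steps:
$s{\left(q,O \right)} = \sqrt{O^{2} + q^{2}}$
$k = 50020$ ($k = \left(-75 + 319\right) \left(198 + 7\right) = 244 \cdot 205 = 50020$)
$\frac{1}{-71090 + s{\left(1,h \right)} k} = \frac{1}{-71090 + \sqrt{2^{2} + 1^{2}} \cdot 50020} = \frac{1}{-71090 + \sqrt{4 + 1} \cdot 50020} = \frac{1}{-71090 + \sqrt{5} \cdot 50020} = \frac{1}{-71090 + 50020 \sqrt{5}}$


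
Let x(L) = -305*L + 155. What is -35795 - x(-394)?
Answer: -156120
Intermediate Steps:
x(L) = 155 - 305*L
-35795 - x(-394) = -35795 - (155 - 305*(-394)) = -35795 - (155 + 120170) = -35795 - 1*120325 = -35795 - 120325 = -156120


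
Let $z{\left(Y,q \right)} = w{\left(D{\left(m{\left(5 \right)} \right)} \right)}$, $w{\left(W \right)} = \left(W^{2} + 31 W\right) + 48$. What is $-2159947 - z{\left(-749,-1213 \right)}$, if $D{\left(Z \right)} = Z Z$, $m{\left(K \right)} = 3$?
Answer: $-2160355$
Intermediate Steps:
$D{\left(Z \right)} = Z^{2}$
$w{\left(W \right)} = 48 + W^{2} + 31 W$
$z{\left(Y,q \right)} = 408$ ($z{\left(Y,q \right)} = 48 + \left(3^{2}\right)^{2} + 31 \cdot 3^{2} = 48 + 9^{2} + 31 \cdot 9 = 48 + 81 + 279 = 408$)
$-2159947 - z{\left(-749,-1213 \right)} = -2159947 - 408 = -2160355$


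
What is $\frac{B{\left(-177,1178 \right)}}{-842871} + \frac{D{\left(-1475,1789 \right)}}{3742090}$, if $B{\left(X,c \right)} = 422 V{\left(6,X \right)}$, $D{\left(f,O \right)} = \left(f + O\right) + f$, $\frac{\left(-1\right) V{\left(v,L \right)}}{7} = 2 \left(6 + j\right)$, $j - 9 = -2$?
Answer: $\frac{286428907129}{3154099140390} \approx 0.090812$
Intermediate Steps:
$j = 7$ ($j = 9 - 2 = 7$)
$V{\left(v,L \right)} = -182$ ($V{\left(v,L \right)} = - 7 \cdot 2 \left(6 + 7\right) = - 7 \cdot 2 \cdot 13 = \left(-7\right) 26 = -182$)
$D{\left(f,O \right)} = O + 2 f$ ($D{\left(f,O \right)} = \left(O + f\right) + f = O + 2 f$)
$B{\left(X,c \right)} = -76804$ ($B{\left(X,c \right)} = 422 \left(-182\right) = -76804$)
$\frac{B{\left(-177,1178 \right)}}{-842871} + \frac{D{\left(-1475,1789 \right)}}{3742090} = - \frac{76804}{-842871} + \frac{1789 + 2 \left(-1475\right)}{3742090} = \left(-76804\right) \left(- \frac{1}{842871}\right) + \left(1789 - 2950\right) \frac{1}{3742090} = \frac{76804}{842871} - \frac{1161}{3742090} = \frac{286428907129}{3154099140390}$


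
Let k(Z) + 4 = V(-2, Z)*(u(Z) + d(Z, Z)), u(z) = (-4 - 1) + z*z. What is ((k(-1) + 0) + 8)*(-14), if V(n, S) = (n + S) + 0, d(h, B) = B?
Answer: -266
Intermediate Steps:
u(z) = -5 + z²
V(n, S) = S + n (V(n, S) = (S + n) + 0 = S + n)
k(Z) = -4 + (-2 + Z)*(-5 + Z + Z²) (k(Z) = -4 + (Z - 2)*((-5 + Z²) + Z) = -4 + (-2 + Z)*(-5 + Z + Z²))
((k(-1) + 0) + 8)*(-14) = (((6 + (-1)³ - 1*(-1)² - 7*(-1)) + 0) + 8)*(-14) = (((6 - 1 - 1*1 + 7) + 0) + 8)*(-14) = (((6 - 1 - 1 + 7) + 0) + 8)*(-14) = ((11 + 0) + 8)*(-14) = (11 + 8)*(-14) = 19*(-14) = -266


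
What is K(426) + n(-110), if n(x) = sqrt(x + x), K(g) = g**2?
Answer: 181476 + 2*I*sqrt(55) ≈ 1.8148e+5 + 14.832*I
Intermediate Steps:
n(x) = sqrt(2)*sqrt(x) (n(x) = sqrt(2*x) = sqrt(2)*sqrt(x))
K(426) + n(-110) = 426**2 + sqrt(2)*sqrt(-110) = 181476 + sqrt(2)*(I*sqrt(110)) = 181476 + 2*I*sqrt(55)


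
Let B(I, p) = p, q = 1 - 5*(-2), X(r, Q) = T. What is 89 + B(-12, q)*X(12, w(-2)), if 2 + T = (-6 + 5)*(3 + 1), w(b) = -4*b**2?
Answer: 23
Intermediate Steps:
T = -6 (T = -2 + (-6 + 5)*(3 + 1) = -2 - 1*4 = -2 - 4 = -6)
X(r, Q) = -6
q = 11 (q = 1 + 10 = 11)
89 + B(-12, q)*X(12, w(-2)) = 89 + 11*(-6) = 89 - 66 = 23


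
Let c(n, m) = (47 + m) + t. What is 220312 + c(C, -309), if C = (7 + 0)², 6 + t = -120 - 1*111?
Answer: 219813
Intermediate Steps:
t = -237 (t = -6 + (-120 - 1*111) = -6 + (-120 - 111) = -6 - 231 = -237)
C = 49 (C = 7² = 49)
c(n, m) = -190 + m (c(n, m) = (47 + m) - 237 = -190 + m)
220312 + c(C, -309) = 220312 + (-190 - 309) = 220312 - 499 = 219813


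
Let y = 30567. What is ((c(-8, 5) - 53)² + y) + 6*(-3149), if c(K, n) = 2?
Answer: 14274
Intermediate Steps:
((c(-8, 5) - 53)² + y) + 6*(-3149) = ((2 - 53)² + 30567) + 6*(-3149) = ((-51)² + 30567) - 18894 = (2601 + 30567) - 18894 = 33168 - 18894 = 14274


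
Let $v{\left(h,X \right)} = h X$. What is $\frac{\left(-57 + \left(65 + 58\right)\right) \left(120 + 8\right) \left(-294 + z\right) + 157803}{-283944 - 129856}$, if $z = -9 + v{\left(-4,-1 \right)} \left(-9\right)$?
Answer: $\frac{2706069}{413800} \approx 6.5396$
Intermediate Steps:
$v{\left(h,X \right)} = X h$
$z = -45$ ($z = -9 + \left(-1\right) \left(-4\right) \left(-9\right) = -9 + 4 \left(-9\right) = -9 - 36 = -45$)
$\frac{\left(-57 + \left(65 + 58\right)\right) \left(120 + 8\right) \left(-294 + z\right) + 157803}{-283944 - 129856} = \frac{\left(-57 + \left(65 + 58\right)\right) \left(120 + 8\right) \left(-294 - 45\right) + 157803}{-283944 - 129856} = \frac{\left(-57 + 123\right) 128 \left(-339\right) + 157803}{-413800} = \left(66 \cdot 128 \left(-339\right) + 157803\right) \left(- \frac{1}{413800}\right) = \left(8448 \left(-339\right) + 157803\right) \left(- \frac{1}{413800}\right) = \left(-2863872 + 157803\right) \left(- \frac{1}{413800}\right) = \left(-2706069\right) \left(- \frac{1}{413800}\right) = \frac{2706069}{413800}$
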